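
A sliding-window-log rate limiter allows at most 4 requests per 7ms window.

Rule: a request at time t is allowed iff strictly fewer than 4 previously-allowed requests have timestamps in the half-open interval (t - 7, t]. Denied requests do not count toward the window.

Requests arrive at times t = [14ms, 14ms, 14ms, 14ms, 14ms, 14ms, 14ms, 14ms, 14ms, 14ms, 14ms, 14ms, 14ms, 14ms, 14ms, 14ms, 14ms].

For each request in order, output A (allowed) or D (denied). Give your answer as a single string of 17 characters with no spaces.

Answer: AAAADDDDDDDDDDDDD

Derivation:
Tracking allowed requests in the window:
  req#1 t=14ms: ALLOW
  req#2 t=14ms: ALLOW
  req#3 t=14ms: ALLOW
  req#4 t=14ms: ALLOW
  req#5 t=14ms: DENY
  req#6 t=14ms: DENY
  req#7 t=14ms: DENY
  req#8 t=14ms: DENY
  req#9 t=14ms: DENY
  req#10 t=14ms: DENY
  req#11 t=14ms: DENY
  req#12 t=14ms: DENY
  req#13 t=14ms: DENY
  req#14 t=14ms: DENY
  req#15 t=14ms: DENY
  req#16 t=14ms: DENY
  req#17 t=14ms: DENY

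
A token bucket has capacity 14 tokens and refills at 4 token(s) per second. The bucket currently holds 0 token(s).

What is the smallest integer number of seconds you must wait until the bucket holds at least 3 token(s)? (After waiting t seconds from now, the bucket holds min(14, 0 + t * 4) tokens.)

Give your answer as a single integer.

Answer: 1

Derivation:
Need 0 + t * 4 >= 3, so t >= 3/4.
Smallest integer t = ceil(3/4) = 1.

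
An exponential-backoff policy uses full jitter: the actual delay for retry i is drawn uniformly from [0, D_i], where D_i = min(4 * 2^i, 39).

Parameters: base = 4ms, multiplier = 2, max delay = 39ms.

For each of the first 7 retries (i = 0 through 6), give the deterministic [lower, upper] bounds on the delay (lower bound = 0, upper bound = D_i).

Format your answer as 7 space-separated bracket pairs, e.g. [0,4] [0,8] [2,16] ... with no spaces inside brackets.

Answer: [0,4] [0,8] [0,16] [0,32] [0,39] [0,39] [0,39]

Derivation:
Computing bounds per retry:
  i=0: D_i=min(4*2^0,39)=4, bounds=[0,4]
  i=1: D_i=min(4*2^1,39)=8, bounds=[0,8]
  i=2: D_i=min(4*2^2,39)=16, bounds=[0,16]
  i=3: D_i=min(4*2^3,39)=32, bounds=[0,32]
  i=4: D_i=min(4*2^4,39)=39, bounds=[0,39]
  i=5: D_i=min(4*2^5,39)=39, bounds=[0,39]
  i=6: D_i=min(4*2^6,39)=39, bounds=[0,39]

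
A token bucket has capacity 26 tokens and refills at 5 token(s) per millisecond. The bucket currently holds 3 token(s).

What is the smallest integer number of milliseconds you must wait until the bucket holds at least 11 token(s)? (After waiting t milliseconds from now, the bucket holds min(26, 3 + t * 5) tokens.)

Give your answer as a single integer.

Answer: 2

Derivation:
Need 3 + t * 5 >= 11, so t >= 8/5.
Smallest integer t = ceil(8/5) = 2.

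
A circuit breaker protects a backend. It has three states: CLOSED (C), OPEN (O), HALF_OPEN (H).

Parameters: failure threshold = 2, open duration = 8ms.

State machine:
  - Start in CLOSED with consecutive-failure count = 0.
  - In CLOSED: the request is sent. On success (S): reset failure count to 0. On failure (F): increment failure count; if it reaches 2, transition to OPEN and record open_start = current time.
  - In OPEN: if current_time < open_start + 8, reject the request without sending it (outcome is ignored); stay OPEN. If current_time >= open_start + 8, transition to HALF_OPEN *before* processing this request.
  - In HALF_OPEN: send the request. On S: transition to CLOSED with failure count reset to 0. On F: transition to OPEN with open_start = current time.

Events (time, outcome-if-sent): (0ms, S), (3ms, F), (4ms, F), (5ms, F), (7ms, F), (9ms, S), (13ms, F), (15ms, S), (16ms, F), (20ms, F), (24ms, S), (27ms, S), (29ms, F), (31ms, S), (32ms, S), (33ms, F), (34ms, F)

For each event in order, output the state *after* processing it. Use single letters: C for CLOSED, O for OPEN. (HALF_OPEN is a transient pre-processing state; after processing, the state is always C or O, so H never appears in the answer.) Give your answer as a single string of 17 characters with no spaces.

State after each event:
  event#1 t=0ms outcome=S: state=CLOSED
  event#2 t=3ms outcome=F: state=CLOSED
  event#3 t=4ms outcome=F: state=OPEN
  event#4 t=5ms outcome=F: state=OPEN
  event#5 t=7ms outcome=F: state=OPEN
  event#6 t=9ms outcome=S: state=OPEN
  event#7 t=13ms outcome=F: state=OPEN
  event#8 t=15ms outcome=S: state=OPEN
  event#9 t=16ms outcome=F: state=OPEN
  event#10 t=20ms outcome=F: state=OPEN
  event#11 t=24ms outcome=S: state=CLOSED
  event#12 t=27ms outcome=S: state=CLOSED
  event#13 t=29ms outcome=F: state=CLOSED
  event#14 t=31ms outcome=S: state=CLOSED
  event#15 t=32ms outcome=S: state=CLOSED
  event#16 t=33ms outcome=F: state=CLOSED
  event#17 t=34ms outcome=F: state=OPEN

Answer: CCOOOOOOOOCCCCCCO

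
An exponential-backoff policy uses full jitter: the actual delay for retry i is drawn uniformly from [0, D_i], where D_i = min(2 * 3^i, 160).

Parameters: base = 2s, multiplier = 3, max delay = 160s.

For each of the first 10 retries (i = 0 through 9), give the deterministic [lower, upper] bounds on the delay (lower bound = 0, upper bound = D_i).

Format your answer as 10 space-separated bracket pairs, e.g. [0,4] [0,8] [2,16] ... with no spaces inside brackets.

Computing bounds per retry:
  i=0: D_i=min(2*3^0,160)=2, bounds=[0,2]
  i=1: D_i=min(2*3^1,160)=6, bounds=[0,6]
  i=2: D_i=min(2*3^2,160)=18, bounds=[0,18]
  i=3: D_i=min(2*3^3,160)=54, bounds=[0,54]
  i=4: D_i=min(2*3^4,160)=160, bounds=[0,160]
  i=5: D_i=min(2*3^5,160)=160, bounds=[0,160]
  i=6: D_i=min(2*3^6,160)=160, bounds=[0,160]
  i=7: D_i=min(2*3^7,160)=160, bounds=[0,160]
  i=8: D_i=min(2*3^8,160)=160, bounds=[0,160]
  i=9: D_i=min(2*3^9,160)=160, bounds=[0,160]

Answer: [0,2] [0,6] [0,18] [0,54] [0,160] [0,160] [0,160] [0,160] [0,160] [0,160]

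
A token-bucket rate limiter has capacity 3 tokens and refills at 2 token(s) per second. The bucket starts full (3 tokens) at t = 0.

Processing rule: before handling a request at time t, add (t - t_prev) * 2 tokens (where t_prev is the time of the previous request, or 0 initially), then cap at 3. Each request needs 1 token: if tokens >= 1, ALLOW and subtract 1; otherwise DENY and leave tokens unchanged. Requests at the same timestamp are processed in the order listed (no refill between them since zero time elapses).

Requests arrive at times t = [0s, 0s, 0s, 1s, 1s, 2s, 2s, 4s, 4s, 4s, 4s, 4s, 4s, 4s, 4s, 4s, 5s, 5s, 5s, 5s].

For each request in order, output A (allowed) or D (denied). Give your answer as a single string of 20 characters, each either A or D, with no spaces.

Simulating step by step:
  req#1 t=0s: ALLOW
  req#2 t=0s: ALLOW
  req#3 t=0s: ALLOW
  req#4 t=1s: ALLOW
  req#5 t=1s: ALLOW
  req#6 t=2s: ALLOW
  req#7 t=2s: ALLOW
  req#8 t=4s: ALLOW
  req#9 t=4s: ALLOW
  req#10 t=4s: ALLOW
  req#11 t=4s: DENY
  req#12 t=4s: DENY
  req#13 t=4s: DENY
  req#14 t=4s: DENY
  req#15 t=4s: DENY
  req#16 t=4s: DENY
  req#17 t=5s: ALLOW
  req#18 t=5s: ALLOW
  req#19 t=5s: DENY
  req#20 t=5s: DENY

Answer: AAAAAAAAAADDDDDDAADD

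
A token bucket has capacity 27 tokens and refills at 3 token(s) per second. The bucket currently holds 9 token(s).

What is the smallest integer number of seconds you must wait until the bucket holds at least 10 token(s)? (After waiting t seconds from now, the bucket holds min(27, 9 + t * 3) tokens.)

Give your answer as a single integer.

Need 9 + t * 3 >= 10, so t >= 1/3.
Smallest integer t = ceil(1/3) = 1.

Answer: 1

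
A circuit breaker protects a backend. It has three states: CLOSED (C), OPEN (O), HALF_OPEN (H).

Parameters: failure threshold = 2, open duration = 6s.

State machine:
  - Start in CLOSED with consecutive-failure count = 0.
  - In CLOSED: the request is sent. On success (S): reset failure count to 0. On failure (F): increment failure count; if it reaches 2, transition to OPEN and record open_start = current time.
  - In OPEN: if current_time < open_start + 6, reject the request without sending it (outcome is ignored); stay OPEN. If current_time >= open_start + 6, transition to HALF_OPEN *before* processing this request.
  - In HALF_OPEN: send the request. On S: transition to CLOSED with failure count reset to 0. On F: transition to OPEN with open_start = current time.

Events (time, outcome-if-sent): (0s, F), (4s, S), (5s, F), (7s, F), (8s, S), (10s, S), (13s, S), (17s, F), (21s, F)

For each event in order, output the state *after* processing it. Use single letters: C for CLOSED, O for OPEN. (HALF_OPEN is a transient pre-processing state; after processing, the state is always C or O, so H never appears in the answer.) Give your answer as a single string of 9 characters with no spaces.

Answer: CCCOOOCCO

Derivation:
State after each event:
  event#1 t=0s outcome=F: state=CLOSED
  event#2 t=4s outcome=S: state=CLOSED
  event#3 t=5s outcome=F: state=CLOSED
  event#4 t=7s outcome=F: state=OPEN
  event#5 t=8s outcome=S: state=OPEN
  event#6 t=10s outcome=S: state=OPEN
  event#7 t=13s outcome=S: state=CLOSED
  event#8 t=17s outcome=F: state=CLOSED
  event#9 t=21s outcome=F: state=OPEN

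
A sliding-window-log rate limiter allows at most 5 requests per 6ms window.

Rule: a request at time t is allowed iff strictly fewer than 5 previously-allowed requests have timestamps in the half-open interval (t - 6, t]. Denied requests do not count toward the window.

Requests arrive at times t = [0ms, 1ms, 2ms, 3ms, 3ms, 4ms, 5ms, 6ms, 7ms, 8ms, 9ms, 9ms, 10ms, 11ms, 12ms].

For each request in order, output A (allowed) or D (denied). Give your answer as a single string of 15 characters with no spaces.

Tracking allowed requests in the window:
  req#1 t=0ms: ALLOW
  req#2 t=1ms: ALLOW
  req#3 t=2ms: ALLOW
  req#4 t=3ms: ALLOW
  req#5 t=3ms: ALLOW
  req#6 t=4ms: DENY
  req#7 t=5ms: DENY
  req#8 t=6ms: ALLOW
  req#9 t=7ms: ALLOW
  req#10 t=8ms: ALLOW
  req#11 t=9ms: ALLOW
  req#12 t=9ms: ALLOW
  req#13 t=10ms: DENY
  req#14 t=11ms: DENY
  req#15 t=12ms: ALLOW

Answer: AAAAADDAAAAADDA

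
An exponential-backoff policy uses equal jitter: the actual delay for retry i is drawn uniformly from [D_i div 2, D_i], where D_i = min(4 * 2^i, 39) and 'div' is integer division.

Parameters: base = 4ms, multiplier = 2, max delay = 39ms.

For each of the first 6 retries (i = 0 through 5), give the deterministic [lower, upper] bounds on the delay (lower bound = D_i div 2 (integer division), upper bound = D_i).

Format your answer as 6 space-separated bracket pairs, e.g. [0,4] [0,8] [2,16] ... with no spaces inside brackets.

Computing bounds per retry:
  i=0: D_i=min(4*2^0,39)=4, bounds=[2,4]
  i=1: D_i=min(4*2^1,39)=8, bounds=[4,8]
  i=2: D_i=min(4*2^2,39)=16, bounds=[8,16]
  i=3: D_i=min(4*2^3,39)=32, bounds=[16,32]
  i=4: D_i=min(4*2^4,39)=39, bounds=[19,39]
  i=5: D_i=min(4*2^5,39)=39, bounds=[19,39]

Answer: [2,4] [4,8] [8,16] [16,32] [19,39] [19,39]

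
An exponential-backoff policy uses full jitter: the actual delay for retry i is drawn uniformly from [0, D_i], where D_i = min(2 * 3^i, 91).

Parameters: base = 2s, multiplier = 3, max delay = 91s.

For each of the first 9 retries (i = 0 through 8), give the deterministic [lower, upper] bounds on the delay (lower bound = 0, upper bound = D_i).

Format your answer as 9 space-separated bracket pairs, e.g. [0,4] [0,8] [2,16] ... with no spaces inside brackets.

Computing bounds per retry:
  i=0: D_i=min(2*3^0,91)=2, bounds=[0,2]
  i=1: D_i=min(2*3^1,91)=6, bounds=[0,6]
  i=2: D_i=min(2*3^2,91)=18, bounds=[0,18]
  i=3: D_i=min(2*3^3,91)=54, bounds=[0,54]
  i=4: D_i=min(2*3^4,91)=91, bounds=[0,91]
  i=5: D_i=min(2*3^5,91)=91, bounds=[0,91]
  i=6: D_i=min(2*3^6,91)=91, bounds=[0,91]
  i=7: D_i=min(2*3^7,91)=91, bounds=[0,91]
  i=8: D_i=min(2*3^8,91)=91, bounds=[0,91]

Answer: [0,2] [0,6] [0,18] [0,54] [0,91] [0,91] [0,91] [0,91] [0,91]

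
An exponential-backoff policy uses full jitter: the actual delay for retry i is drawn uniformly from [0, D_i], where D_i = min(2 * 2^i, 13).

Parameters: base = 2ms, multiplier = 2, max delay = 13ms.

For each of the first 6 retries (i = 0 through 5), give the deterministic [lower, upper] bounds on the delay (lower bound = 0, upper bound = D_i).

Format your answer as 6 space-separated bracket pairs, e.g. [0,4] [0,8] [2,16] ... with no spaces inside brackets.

Computing bounds per retry:
  i=0: D_i=min(2*2^0,13)=2, bounds=[0,2]
  i=1: D_i=min(2*2^1,13)=4, bounds=[0,4]
  i=2: D_i=min(2*2^2,13)=8, bounds=[0,8]
  i=3: D_i=min(2*2^3,13)=13, bounds=[0,13]
  i=4: D_i=min(2*2^4,13)=13, bounds=[0,13]
  i=5: D_i=min(2*2^5,13)=13, bounds=[0,13]

Answer: [0,2] [0,4] [0,8] [0,13] [0,13] [0,13]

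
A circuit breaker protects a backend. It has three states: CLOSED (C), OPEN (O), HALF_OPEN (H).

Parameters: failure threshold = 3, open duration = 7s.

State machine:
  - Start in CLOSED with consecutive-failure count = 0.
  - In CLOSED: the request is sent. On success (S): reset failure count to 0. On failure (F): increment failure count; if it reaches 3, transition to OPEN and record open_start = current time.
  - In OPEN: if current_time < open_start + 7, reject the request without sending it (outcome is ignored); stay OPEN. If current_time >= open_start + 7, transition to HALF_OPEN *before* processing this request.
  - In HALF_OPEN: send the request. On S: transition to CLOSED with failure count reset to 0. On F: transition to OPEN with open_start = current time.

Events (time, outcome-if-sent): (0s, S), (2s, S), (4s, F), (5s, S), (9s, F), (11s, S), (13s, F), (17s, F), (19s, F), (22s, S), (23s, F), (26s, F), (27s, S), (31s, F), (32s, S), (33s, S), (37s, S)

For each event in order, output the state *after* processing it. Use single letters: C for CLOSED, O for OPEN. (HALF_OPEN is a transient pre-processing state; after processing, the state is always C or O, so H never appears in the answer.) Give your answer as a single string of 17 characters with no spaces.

Answer: CCCCCCCCOOOOOOOCC

Derivation:
State after each event:
  event#1 t=0s outcome=S: state=CLOSED
  event#2 t=2s outcome=S: state=CLOSED
  event#3 t=4s outcome=F: state=CLOSED
  event#4 t=5s outcome=S: state=CLOSED
  event#5 t=9s outcome=F: state=CLOSED
  event#6 t=11s outcome=S: state=CLOSED
  event#7 t=13s outcome=F: state=CLOSED
  event#8 t=17s outcome=F: state=CLOSED
  event#9 t=19s outcome=F: state=OPEN
  event#10 t=22s outcome=S: state=OPEN
  event#11 t=23s outcome=F: state=OPEN
  event#12 t=26s outcome=F: state=OPEN
  event#13 t=27s outcome=S: state=OPEN
  event#14 t=31s outcome=F: state=OPEN
  event#15 t=32s outcome=S: state=OPEN
  event#16 t=33s outcome=S: state=CLOSED
  event#17 t=37s outcome=S: state=CLOSED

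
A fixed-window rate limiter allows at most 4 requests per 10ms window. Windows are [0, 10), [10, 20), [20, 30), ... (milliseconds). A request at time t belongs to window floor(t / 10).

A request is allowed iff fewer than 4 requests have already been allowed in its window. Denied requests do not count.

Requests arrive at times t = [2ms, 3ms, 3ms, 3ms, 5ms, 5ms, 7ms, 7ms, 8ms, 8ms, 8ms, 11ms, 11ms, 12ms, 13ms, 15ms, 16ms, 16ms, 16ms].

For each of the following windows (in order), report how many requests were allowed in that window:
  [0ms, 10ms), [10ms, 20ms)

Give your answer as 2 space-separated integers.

Processing requests:
  req#1 t=2ms (window 0): ALLOW
  req#2 t=3ms (window 0): ALLOW
  req#3 t=3ms (window 0): ALLOW
  req#4 t=3ms (window 0): ALLOW
  req#5 t=5ms (window 0): DENY
  req#6 t=5ms (window 0): DENY
  req#7 t=7ms (window 0): DENY
  req#8 t=7ms (window 0): DENY
  req#9 t=8ms (window 0): DENY
  req#10 t=8ms (window 0): DENY
  req#11 t=8ms (window 0): DENY
  req#12 t=11ms (window 1): ALLOW
  req#13 t=11ms (window 1): ALLOW
  req#14 t=12ms (window 1): ALLOW
  req#15 t=13ms (window 1): ALLOW
  req#16 t=15ms (window 1): DENY
  req#17 t=16ms (window 1): DENY
  req#18 t=16ms (window 1): DENY
  req#19 t=16ms (window 1): DENY

Allowed counts by window: 4 4

Answer: 4 4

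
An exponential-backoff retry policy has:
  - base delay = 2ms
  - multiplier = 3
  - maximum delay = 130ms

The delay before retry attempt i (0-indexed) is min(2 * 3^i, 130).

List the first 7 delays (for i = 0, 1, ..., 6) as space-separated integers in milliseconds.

Computing each delay:
  i=0: min(2*3^0, 130) = 2
  i=1: min(2*3^1, 130) = 6
  i=2: min(2*3^2, 130) = 18
  i=3: min(2*3^3, 130) = 54
  i=4: min(2*3^4, 130) = 130
  i=5: min(2*3^5, 130) = 130
  i=6: min(2*3^6, 130) = 130

Answer: 2 6 18 54 130 130 130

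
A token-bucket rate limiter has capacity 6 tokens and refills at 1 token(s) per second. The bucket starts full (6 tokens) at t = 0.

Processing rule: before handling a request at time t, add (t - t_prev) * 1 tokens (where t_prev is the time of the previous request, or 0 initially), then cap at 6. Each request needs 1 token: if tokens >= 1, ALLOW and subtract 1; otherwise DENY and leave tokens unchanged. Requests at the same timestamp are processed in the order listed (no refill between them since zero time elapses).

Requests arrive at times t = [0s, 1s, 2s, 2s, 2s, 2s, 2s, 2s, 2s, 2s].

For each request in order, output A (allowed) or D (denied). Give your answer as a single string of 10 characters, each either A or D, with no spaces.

Answer: AAAAAAAADD

Derivation:
Simulating step by step:
  req#1 t=0s: ALLOW
  req#2 t=1s: ALLOW
  req#3 t=2s: ALLOW
  req#4 t=2s: ALLOW
  req#5 t=2s: ALLOW
  req#6 t=2s: ALLOW
  req#7 t=2s: ALLOW
  req#8 t=2s: ALLOW
  req#9 t=2s: DENY
  req#10 t=2s: DENY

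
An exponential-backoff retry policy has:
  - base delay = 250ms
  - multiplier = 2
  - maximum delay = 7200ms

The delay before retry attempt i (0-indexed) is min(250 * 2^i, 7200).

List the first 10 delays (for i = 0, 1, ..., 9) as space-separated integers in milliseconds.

Computing each delay:
  i=0: min(250*2^0, 7200) = 250
  i=1: min(250*2^1, 7200) = 500
  i=2: min(250*2^2, 7200) = 1000
  i=3: min(250*2^3, 7200) = 2000
  i=4: min(250*2^4, 7200) = 4000
  i=5: min(250*2^5, 7200) = 7200
  i=6: min(250*2^6, 7200) = 7200
  i=7: min(250*2^7, 7200) = 7200
  i=8: min(250*2^8, 7200) = 7200
  i=9: min(250*2^9, 7200) = 7200

Answer: 250 500 1000 2000 4000 7200 7200 7200 7200 7200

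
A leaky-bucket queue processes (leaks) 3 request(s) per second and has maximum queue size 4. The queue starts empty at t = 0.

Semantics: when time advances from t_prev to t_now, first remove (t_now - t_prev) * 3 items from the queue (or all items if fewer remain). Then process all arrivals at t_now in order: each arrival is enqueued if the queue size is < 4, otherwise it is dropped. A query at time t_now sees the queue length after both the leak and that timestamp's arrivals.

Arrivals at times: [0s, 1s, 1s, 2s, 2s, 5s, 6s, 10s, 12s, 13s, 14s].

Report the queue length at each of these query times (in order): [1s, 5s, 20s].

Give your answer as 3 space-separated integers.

Queue lengths at query times:
  query t=1s: backlog = 2
  query t=5s: backlog = 1
  query t=20s: backlog = 0

Answer: 2 1 0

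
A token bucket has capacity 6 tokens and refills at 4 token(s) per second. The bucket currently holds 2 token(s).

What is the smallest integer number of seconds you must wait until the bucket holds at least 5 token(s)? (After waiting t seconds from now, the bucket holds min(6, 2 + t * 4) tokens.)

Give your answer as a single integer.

Answer: 1

Derivation:
Need 2 + t * 4 >= 5, so t >= 3/4.
Smallest integer t = ceil(3/4) = 1.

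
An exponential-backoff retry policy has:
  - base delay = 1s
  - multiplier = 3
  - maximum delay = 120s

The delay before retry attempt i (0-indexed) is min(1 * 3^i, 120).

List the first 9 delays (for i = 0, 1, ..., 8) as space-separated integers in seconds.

Computing each delay:
  i=0: min(1*3^0, 120) = 1
  i=1: min(1*3^1, 120) = 3
  i=2: min(1*3^2, 120) = 9
  i=3: min(1*3^3, 120) = 27
  i=4: min(1*3^4, 120) = 81
  i=5: min(1*3^5, 120) = 120
  i=6: min(1*3^6, 120) = 120
  i=7: min(1*3^7, 120) = 120
  i=8: min(1*3^8, 120) = 120

Answer: 1 3 9 27 81 120 120 120 120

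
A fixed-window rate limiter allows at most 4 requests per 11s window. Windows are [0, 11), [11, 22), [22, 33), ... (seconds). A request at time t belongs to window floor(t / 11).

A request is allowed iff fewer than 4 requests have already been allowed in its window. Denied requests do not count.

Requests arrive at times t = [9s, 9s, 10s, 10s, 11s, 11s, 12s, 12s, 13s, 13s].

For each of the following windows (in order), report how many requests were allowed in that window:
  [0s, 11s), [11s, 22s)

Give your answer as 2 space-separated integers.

Processing requests:
  req#1 t=9s (window 0): ALLOW
  req#2 t=9s (window 0): ALLOW
  req#3 t=10s (window 0): ALLOW
  req#4 t=10s (window 0): ALLOW
  req#5 t=11s (window 1): ALLOW
  req#6 t=11s (window 1): ALLOW
  req#7 t=12s (window 1): ALLOW
  req#8 t=12s (window 1): ALLOW
  req#9 t=13s (window 1): DENY
  req#10 t=13s (window 1): DENY

Allowed counts by window: 4 4

Answer: 4 4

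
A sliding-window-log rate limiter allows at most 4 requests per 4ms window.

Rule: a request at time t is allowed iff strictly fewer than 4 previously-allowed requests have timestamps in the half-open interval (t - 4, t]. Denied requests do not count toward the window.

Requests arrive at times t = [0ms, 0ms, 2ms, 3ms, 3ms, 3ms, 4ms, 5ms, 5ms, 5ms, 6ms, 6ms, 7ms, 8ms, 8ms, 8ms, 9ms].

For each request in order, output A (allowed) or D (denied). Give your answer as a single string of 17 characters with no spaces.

Answer: AAAADDAADDADAADDA

Derivation:
Tracking allowed requests in the window:
  req#1 t=0ms: ALLOW
  req#2 t=0ms: ALLOW
  req#3 t=2ms: ALLOW
  req#4 t=3ms: ALLOW
  req#5 t=3ms: DENY
  req#6 t=3ms: DENY
  req#7 t=4ms: ALLOW
  req#8 t=5ms: ALLOW
  req#9 t=5ms: DENY
  req#10 t=5ms: DENY
  req#11 t=6ms: ALLOW
  req#12 t=6ms: DENY
  req#13 t=7ms: ALLOW
  req#14 t=8ms: ALLOW
  req#15 t=8ms: DENY
  req#16 t=8ms: DENY
  req#17 t=9ms: ALLOW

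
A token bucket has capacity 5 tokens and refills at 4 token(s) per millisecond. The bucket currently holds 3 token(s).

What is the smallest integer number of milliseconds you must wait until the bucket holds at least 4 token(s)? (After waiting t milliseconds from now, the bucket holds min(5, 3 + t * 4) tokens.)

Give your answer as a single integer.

Answer: 1

Derivation:
Need 3 + t * 4 >= 4, so t >= 1/4.
Smallest integer t = ceil(1/4) = 1.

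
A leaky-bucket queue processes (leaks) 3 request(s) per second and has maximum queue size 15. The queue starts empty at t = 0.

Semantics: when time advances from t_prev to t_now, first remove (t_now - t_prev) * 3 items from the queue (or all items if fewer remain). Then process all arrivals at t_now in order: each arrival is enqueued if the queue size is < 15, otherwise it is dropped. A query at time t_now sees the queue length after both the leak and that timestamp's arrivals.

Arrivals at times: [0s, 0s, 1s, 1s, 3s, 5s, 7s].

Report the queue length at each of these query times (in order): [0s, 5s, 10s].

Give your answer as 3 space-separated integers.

Queue lengths at query times:
  query t=0s: backlog = 2
  query t=5s: backlog = 1
  query t=10s: backlog = 0

Answer: 2 1 0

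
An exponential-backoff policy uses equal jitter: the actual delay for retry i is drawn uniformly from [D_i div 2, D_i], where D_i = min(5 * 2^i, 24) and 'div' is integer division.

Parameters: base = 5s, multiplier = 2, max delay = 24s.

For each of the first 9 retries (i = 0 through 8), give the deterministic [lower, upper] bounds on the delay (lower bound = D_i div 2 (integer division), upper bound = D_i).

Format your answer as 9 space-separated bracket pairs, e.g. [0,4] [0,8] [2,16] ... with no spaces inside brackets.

Answer: [2,5] [5,10] [10,20] [12,24] [12,24] [12,24] [12,24] [12,24] [12,24]

Derivation:
Computing bounds per retry:
  i=0: D_i=min(5*2^0,24)=5, bounds=[2,5]
  i=1: D_i=min(5*2^1,24)=10, bounds=[5,10]
  i=2: D_i=min(5*2^2,24)=20, bounds=[10,20]
  i=3: D_i=min(5*2^3,24)=24, bounds=[12,24]
  i=4: D_i=min(5*2^4,24)=24, bounds=[12,24]
  i=5: D_i=min(5*2^5,24)=24, bounds=[12,24]
  i=6: D_i=min(5*2^6,24)=24, bounds=[12,24]
  i=7: D_i=min(5*2^7,24)=24, bounds=[12,24]
  i=8: D_i=min(5*2^8,24)=24, bounds=[12,24]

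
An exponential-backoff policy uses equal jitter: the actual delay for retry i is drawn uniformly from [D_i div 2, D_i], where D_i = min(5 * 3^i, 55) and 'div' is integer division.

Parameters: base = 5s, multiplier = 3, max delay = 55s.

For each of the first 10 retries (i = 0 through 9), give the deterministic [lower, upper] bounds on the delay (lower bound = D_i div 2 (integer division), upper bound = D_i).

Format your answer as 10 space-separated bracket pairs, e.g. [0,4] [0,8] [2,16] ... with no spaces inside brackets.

Answer: [2,5] [7,15] [22,45] [27,55] [27,55] [27,55] [27,55] [27,55] [27,55] [27,55]

Derivation:
Computing bounds per retry:
  i=0: D_i=min(5*3^0,55)=5, bounds=[2,5]
  i=1: D_i=min(5*3^1,55)=15, bounds=[7,15]
  i=2: D_i=min(5*3^2,55)=45, bounds=[22,45]
  i=3: D_i=min(5*3^3,55)=55, bounds=[27,55]
  i=4: D_i=min(5*3^4,55)=55, bounds=[27,55]
  i=5: D_i=min(5*3^5,55)=55, bounds=[27,55]
  i=6: D_i=min(5*3^6,55)=55, bounds=[27,55]
  i=7: D_i=min(5*3^7,55)=55, bounds=[27,55]
  i=8: D_i=min(5*3^8,55)=55, bounds=[27,55]
  i=9: D_i=min(5*3^9,55)=55, bounds=[27,55]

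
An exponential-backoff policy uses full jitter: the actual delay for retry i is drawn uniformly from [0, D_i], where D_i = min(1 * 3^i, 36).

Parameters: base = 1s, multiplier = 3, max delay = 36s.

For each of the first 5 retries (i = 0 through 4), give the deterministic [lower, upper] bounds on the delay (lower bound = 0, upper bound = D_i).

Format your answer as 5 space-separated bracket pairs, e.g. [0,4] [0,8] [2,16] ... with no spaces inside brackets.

Answer: [0,1] [0,3] [0,9] [0,27] [0,36]

Derivation:
Computing bounds per retry:
  i=0: D_i=min(1*3^0,36)=1, bounds=[0,1]
  i=1: D_i=min(1*3^1,36)=3, bounds=[0,3]
  i=2: D_i=min(1*3^2,36)=9, bounds=[0,9]
  i=3: D_i=min(1*3^3,36)=27, bounds=[0,27]
  i=4: D_i=min(1*3^4,36)=36, bounds=[0,36]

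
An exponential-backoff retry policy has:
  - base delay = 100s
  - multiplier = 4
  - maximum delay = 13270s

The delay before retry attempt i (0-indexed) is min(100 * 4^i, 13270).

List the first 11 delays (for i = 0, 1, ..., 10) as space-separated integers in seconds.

Answer: 100 400 1600 6400 13270 13270 13270 13270 13270 13270 13270

Derivation:
Computing each delay:
  i=0: min(100*4^0, 13270) = 100
  i=1: min(100*4^1, 13270) = 400
  i=2: min(100*4^2, 13270) = 1600
  i=3: min(100*4^3, 13270) = 6400
  i=4: min(100*4^4, 13270) = 13270
  i=5: min(100*4^5, 13270) = 13270
  i=6: min(100*4^6, 13270) = 13270
  i=7: min(100*4^7, 13270) = 13270
  i=8: min(100*4^8, 13270) = 13270
  i=9: min(100*4^9, 13270) = 13270
  i=10: min(100*4^10, 13270) = 13270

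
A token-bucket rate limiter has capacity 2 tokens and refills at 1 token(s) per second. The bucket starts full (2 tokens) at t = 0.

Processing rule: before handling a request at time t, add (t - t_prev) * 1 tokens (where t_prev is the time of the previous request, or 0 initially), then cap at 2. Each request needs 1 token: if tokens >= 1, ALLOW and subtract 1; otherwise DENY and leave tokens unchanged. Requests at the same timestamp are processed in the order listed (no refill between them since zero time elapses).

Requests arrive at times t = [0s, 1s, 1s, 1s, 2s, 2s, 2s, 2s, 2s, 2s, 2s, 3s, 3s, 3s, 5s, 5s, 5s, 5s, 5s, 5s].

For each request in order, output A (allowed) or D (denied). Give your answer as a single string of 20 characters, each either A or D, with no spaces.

Answer: AAADADDDDDDADDAADDDD

Derivation:
Simulating step by step:
  req#1 t=0s: ALLOW
  req#2 t=1s: ALLOW
  req#3 t=1s: ALLOW
  req#4 t=1s: DENY
  req#5 t=2s: ALLOW
  req#6 t=2s: DENY
  req#7 t=2s: DENY
  req#8 t=2s: DENY
  req#9 t=2s: DENY
  req#10 t=2s: DENY
  req#11 t=2s: DENY
  req#12 t=3s: ALLOW
  req#13 t=3s: DENY
  req#14 t=3s: DENY
  req#15 t=5s: ALLOW
  req#16 t=5s: ALLOW
  req#17 t=5s: DENY
  req#18 t=5s: DENY
  req#19 t=5s: DENY
  req#20 t=5s: DENY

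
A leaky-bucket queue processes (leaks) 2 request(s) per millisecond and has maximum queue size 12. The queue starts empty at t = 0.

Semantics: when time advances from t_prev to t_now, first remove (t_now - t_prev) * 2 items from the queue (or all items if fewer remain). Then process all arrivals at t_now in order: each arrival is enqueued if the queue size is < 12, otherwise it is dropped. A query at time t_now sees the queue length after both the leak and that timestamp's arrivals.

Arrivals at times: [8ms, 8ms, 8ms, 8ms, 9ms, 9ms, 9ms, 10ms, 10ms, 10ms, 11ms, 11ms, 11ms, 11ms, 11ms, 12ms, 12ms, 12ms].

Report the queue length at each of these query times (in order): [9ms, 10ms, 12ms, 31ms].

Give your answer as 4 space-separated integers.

Answer: 5 6 10 0

Derivation:
Queue lengths at query times:
  query t=9ms: backlog = 5
  query t=10ms: backlog = 6
  query t=12ms: backlog = 10
  query t=31ms: backlog = 0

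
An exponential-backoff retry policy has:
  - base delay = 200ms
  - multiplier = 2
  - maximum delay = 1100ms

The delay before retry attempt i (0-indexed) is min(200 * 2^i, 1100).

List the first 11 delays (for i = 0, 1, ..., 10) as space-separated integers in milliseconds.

Answer: 200 400 800 1100 1100 1100 1100 1100 1100 1100 1100

Derivation:
Computing each delay:
  i=0: min(200*2^0, 1100) = 200
  i=1: min(200*2^1, 1100) = 400
  i=2: min(200*2^2, 1100) = 800
  i=3: min(200*2^3, 1100) = 1100
  i=4: min(200*2^4, 1100) = 1100
  i=5: min(200*2^5, 1100) = 1100
  i=6: min(200*2^6, 1100) = 1100
  i=7: min(200*2^7, 1100) = 1100
  i=8: min(200*2^8, 1100) = 1100
  i=9: min(200*2^9, 1100) = 1100
  i=10: min(200*2^10, 1100) = 1100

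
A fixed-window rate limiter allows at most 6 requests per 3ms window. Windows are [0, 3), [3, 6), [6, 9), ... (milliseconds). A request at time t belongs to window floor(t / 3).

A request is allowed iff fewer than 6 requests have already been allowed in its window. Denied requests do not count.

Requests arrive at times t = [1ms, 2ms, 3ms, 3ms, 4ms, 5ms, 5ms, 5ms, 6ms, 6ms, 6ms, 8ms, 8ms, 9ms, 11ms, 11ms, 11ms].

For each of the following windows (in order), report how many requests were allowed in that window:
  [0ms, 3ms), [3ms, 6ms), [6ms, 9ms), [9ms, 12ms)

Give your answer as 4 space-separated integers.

Processing requests:
  req#1 t=1ms (window 0): ALLOW
  req#2 t=2ms (window 0): ALLOW
  req#3 t=3ms (window 1): ALLOW
  req#4 t=3ms (window 1): ALLOW
  req#5 t=4ms (window 1): ALLOW
  req#6 t=5ms (window 1): ALLOW
  req#7 t=5ms (window 1): ALLOW
  req#8 t=5ms (window 1): ALLOW
  req#9 t=6ms (window 2): ALLOW
  req#10 t=6ms (window 2): ALLOW
  req#11 t=6ms (window 2): ALLOW
  req#12 t=8ms (window 2): ALLOW
  req#13 t=8ms (window 2): ALLOW
  req#14 t=9ms (window 3): ALLOW
  req#15 t=11ms (window 3): ALLOW
  req#16 t=11ms (window 3): ALLOW
  req#17 t=11ms (window 3): ALLOW

Allowed counts by window: 2 6 5 4

Answer: 2 6 5 4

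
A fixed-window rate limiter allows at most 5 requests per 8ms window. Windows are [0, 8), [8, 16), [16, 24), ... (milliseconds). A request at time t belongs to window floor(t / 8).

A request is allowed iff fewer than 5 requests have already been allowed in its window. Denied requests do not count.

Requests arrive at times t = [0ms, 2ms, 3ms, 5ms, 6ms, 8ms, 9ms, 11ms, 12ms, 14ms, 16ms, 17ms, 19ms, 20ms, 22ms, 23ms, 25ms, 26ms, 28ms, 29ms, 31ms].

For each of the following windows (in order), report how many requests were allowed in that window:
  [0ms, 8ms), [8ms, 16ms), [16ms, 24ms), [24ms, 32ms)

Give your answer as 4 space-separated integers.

Processing requests:
  req#1 t=0ms (window 0): ALLOW
  req#2 t=2ms (window 0): ALLOW
  req#3 t=3ms (window 0): ALLOW
  req#4 t=5ms (window 0): ALLOW
  req#5 t=6ms (window 0): ALLOW
  req#6 t=8ms (window 1): ALLOW
  req#7 t=9ms (window 1): ALLOW
  req#8 t=11ms (window 1): ALLOW
  req#9 t=12ms (window 1): ALLOW
  req#10 t=14ms (window 1): ALLOW
  req#11 t=16ms (window 2): ALLOW
  req#12 t=17ms (window 2): ALLOW
  req#13 t=19ms (window 2): ALLOW
  req#14 t=20ms (window 2): ALLOW
  req#15 t=22ms (window 2): ALLOW
  req#16 t=23ms (window 2): DENY
  req#17 t=25ms (window 3): ALLOW
  req#18 t=26ms (window 3): ALLOW
  req#19 t=28ms (window 3): ALLOW
  req#20 t=29ms (window 3): ALLOW
  req#21 t=31ms (window 3): ALLOW

Allowed counts by window: 5 5 5 5

Answer: 5 5 5 5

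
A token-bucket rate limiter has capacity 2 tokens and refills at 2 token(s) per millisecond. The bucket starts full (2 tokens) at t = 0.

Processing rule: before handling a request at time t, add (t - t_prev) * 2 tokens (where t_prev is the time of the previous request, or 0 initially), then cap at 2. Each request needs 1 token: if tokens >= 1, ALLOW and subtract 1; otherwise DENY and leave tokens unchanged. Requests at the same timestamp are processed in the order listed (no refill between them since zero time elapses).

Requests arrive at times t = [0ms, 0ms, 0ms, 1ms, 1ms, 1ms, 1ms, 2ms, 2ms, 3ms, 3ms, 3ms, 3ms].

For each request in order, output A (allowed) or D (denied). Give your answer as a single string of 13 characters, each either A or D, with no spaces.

Simulating step by step:
  req#1 t=0ms: ALLOW
  req#2 t=0ms: ALLOW
  req#3 t=0ms: DENY
  req#4 t=1ms: ALLOW
  req#5 t=1ms: ALLOW
  req#6 t=1ms: DENY
  req#7 t=1ms: DENY
  req#8 t=2ms: ALLOW
  req#9 t=2ms: ALLOW
  req#10 t=3ms: ALLOW
  req#11 t=3ms: ALLOW
  req#12 t=3ms: DENY
  req#13 t=3ms: DENY

Answer: AADAADDAAAADD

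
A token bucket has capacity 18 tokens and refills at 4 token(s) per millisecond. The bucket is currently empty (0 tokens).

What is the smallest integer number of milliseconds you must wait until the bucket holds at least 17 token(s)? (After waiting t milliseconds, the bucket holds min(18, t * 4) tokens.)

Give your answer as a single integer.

Answer: 5

Derivation:
Need t * 4 >= 17, so t >= 17/4.
Smallest integer t = ceil(17/4) = 5.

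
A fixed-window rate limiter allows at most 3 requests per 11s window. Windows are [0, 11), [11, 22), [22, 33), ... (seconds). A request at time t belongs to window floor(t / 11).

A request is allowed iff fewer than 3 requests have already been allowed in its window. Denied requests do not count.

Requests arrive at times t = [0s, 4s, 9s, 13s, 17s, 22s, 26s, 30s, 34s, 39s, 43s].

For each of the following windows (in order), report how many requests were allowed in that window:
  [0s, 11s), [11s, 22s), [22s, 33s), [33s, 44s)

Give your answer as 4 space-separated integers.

Answer: 3 2 3 3

Derivation:
Processing requests:
  req#1 t=0s (window 0): ALLOW
  req#2 t=4s (window 0): ALLOW
  req#3 t=9s (window 0): ALLOW
  req#4 t=13s (window 1): ALLOW
  req#5 t=17s (window 1): ALLOW
  req#6 t=22s (window 2): ALLOW
  req#7 t=26s (window 2): ALLOW
  req#8 t=30s (window 2): ALLOW
  req#9 t=34s (window 3): ALLOW
  req#10 t=39s (window 3): ALLOW
  req#11 t=43s (window 3): ALLOW

Allowed counts by window: 3 2 3 3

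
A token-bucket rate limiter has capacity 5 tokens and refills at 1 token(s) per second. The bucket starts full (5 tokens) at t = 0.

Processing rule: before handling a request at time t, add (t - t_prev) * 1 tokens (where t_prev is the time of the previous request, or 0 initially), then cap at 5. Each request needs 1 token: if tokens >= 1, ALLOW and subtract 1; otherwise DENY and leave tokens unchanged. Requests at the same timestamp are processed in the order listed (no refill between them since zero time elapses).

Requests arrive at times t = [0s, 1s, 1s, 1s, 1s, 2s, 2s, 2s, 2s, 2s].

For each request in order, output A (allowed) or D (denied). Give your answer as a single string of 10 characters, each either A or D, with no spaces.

Answer: AAAAAAADDD

Derivation:
Simulating step by step:
  req#1 t=0s: ALLOW
  req#2 t=1s: ALLOW
  req#3 t=1s: ALLOW
  req#4 t=1s: ALLOW
  req#5 t=1s: ALLOW
  req#6 t=2s: ALLOW
  req#7 t=2s: ALLOW
  req#8 t=2s: DENY
  req#9 t=2s: DENY
  req#10 t=2s: DENY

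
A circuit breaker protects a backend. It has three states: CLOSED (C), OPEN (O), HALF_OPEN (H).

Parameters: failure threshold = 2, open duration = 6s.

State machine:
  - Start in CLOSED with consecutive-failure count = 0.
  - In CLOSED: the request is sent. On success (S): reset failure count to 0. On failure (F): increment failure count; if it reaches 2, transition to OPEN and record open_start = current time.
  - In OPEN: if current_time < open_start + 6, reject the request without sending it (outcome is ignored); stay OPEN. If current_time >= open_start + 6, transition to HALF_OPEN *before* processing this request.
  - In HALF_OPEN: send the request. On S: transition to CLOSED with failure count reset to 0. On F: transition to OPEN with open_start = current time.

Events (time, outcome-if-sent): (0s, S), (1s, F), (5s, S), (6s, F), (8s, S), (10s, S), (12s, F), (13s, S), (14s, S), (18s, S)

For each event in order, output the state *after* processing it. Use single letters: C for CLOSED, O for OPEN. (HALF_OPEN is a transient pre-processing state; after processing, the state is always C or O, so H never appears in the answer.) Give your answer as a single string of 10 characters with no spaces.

Answer: CCCCCCCCCC

Derivation:
State after each event:
  event#1 t=0s outcome=S: state=CLOSED
  event#2 t=1s outcome=F: state=CLOSED
  event#3 t=5s outcome=S: state=CLOSED
  event#4 t=6s outcome=F: state=CLOSED
  event#5 t=8s outcome=S: state=CLOSED
  event#6 t=10s outcome=S: state=CLOSED
  event#7 t=12s outcome=F: state=CLOSED
  event#8 t=13s outcome=S: state=CLOSED
  event#9 t=14s outcome=S: state=CLOSED
  event#10 t=18s outcome=S: state=CLOSED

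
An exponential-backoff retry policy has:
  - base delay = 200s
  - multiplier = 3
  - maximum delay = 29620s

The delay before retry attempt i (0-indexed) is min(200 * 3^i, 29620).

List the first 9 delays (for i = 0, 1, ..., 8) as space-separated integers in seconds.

Answer: 200 600 1800 5400 16200 29620 29620 29620 29620

Derivation:
Computing each delay:
  i=0: min(200*3^0, 29620) = 200
  i=1: min(200*3^1, 29620) = 600
  i=2: min(200*3^2, 29620) = 1800
  i=3: min(200*3^3, 29620) = 5400
  i=4: min(200*3^4, 29620) = 16200
  i=5: min(200*3^5, 29620) = 29620
  i=6: min(200*3^6, 29620) = 29620
  i=7: min(200*3^7, 29620) = 29620
  i=8: min(200*3^8, 29620) = 29620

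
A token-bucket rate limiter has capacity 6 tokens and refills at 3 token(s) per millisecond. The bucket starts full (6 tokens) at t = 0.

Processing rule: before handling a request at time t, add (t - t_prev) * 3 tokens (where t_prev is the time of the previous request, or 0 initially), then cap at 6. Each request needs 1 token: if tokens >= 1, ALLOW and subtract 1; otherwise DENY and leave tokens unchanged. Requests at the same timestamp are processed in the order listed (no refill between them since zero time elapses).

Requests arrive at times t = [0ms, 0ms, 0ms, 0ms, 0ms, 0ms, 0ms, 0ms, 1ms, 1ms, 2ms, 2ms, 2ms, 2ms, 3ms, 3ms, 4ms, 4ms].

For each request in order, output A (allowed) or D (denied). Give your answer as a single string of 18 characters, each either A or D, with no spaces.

Answer: AAAAAADDAAAAAAAAAA

Derivation:
Simulating step by step:
  req#1 t=0ms: ALLOW
  req#2 t=0ms: ALLOW
  req#3 t=0ms: ALLOW
  req#4 t=0ms: ALLOW
  req#5 t=0ms: ALLOW
  req#6 t=0ms: ALLOW
  req#7 t=0ms: DENY
  req#8 t=0ms: DENY
  req#9 t=1ms: ALLOW
  req#10 t=1ms: ALLOW
  req#11 t=2ms: ALLOW
  req#12 t=2ms: ALLOW
  req#13 t=2ms: ALLOW
  req#14 t=2ms: ALLOW
  req#15 t=3ms: ALLOW
  req#16 t=3ms: ALLOW
  req#17 t=4ms: ALLOW
  req#18 t=4ms: ALLOW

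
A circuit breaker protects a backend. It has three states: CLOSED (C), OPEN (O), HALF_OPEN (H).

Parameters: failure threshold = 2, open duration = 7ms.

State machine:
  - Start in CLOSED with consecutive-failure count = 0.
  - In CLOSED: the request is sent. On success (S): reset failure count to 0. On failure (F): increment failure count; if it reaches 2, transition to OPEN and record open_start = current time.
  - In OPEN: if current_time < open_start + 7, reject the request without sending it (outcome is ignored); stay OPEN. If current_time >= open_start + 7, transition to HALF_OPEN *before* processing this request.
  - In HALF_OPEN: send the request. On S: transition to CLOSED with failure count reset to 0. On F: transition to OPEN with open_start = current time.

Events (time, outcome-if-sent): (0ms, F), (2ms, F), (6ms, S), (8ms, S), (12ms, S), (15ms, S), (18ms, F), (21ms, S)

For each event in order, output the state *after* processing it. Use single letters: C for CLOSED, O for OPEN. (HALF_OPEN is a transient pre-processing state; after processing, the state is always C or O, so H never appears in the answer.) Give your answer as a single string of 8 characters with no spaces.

State after each event:
  event#1 t=0ms outcome=F: state=CLOSED
  event#2 t=2ms outcome=F: state=OPEN
  event#3 t=6ms outcome=S: state=OPEN
  event#4 t=8ms outcome=S: state=OPEN
  event#5 t=12ms outcome=S: state=CLOSED
  event#6 t=15ms outcome=S: state=CLOSED
  event#7 t=18ms outcome=F: state=CLOSED
  event#8 t=21ms outcome=S: state=CLOSED

Answer: COOOCCCC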